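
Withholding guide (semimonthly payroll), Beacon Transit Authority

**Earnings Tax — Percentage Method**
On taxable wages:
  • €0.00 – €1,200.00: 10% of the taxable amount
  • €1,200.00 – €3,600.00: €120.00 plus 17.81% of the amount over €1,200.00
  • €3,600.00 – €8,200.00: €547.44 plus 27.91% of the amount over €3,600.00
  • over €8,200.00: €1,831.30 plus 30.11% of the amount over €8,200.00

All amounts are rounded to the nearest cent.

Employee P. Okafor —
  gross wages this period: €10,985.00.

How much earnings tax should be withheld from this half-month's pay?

€2,669.86

Earnings Tax: taxable = €10,985.00
  €1,831.30 + 30.11% × (€10,985.00 − €8,200.00) = €1,831.30 + 30.11% × €2,785.00 = €2,669.86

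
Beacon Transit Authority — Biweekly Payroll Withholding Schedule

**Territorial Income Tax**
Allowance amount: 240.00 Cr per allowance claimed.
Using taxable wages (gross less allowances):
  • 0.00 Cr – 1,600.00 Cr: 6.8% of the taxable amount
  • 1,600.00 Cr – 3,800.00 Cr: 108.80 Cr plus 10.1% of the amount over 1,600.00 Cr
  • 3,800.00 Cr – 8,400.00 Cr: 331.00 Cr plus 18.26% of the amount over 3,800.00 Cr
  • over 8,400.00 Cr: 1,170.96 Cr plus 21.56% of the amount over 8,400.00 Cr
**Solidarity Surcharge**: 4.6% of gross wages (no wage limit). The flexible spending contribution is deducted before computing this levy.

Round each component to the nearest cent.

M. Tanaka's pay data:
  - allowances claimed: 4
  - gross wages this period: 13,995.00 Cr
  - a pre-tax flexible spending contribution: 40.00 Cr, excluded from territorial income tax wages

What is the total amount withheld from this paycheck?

Territorial Income Tax: taxable = 13,995.00 Cr − 40.00 Cr − 4×240.00 Cr = 12,995.00 Cr
  1,170.96 Cr + 21.56% × (12,995.00 Cr − 8,400.00 Cr) = 1,170.96 Cr + 21.56% × 4,595.00 Cr = 2,161.64 Cr
Solidarity Surcharge: 4.6% × 13,955.00 Cr = 641.93 Cr
Total: 2,161.64 Cr + 641.93 Cr = 2,803.57 Cr

2,803.57 Cr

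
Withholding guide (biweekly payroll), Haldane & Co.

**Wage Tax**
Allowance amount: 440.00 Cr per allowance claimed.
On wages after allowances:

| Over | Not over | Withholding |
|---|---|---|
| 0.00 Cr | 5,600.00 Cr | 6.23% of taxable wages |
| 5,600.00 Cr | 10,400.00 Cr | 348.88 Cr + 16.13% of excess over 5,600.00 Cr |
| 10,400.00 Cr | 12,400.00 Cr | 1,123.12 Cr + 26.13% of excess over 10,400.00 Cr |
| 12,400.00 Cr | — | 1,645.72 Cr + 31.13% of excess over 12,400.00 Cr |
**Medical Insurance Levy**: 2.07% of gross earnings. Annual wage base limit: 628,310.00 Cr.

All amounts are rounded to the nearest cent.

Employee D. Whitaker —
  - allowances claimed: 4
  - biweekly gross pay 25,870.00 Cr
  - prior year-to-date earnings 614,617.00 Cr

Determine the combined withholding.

5,574.49 Cr

Wage Tax: taxable = 25,870.00 Cr − 4×440.00 Cr = 24,110.00 Cr
  1,645.72 Cr + 31.13% × (24,110.00 Cr − 12,400.00 Cr) = 1,645.72 Cr + 31.13% × 11,710.00 Cr = 5,291.04 Cr
Medical Insurance Levy: cap 628,310.00 Cr − YTD 614,617.00 Cr = 13,693.00 Cr subject; 2.07% × 13,693.00 Cr = 283.45 Cr
Total: 5,291.04 Cr + 283.45 Cr = 5,574.49 Cr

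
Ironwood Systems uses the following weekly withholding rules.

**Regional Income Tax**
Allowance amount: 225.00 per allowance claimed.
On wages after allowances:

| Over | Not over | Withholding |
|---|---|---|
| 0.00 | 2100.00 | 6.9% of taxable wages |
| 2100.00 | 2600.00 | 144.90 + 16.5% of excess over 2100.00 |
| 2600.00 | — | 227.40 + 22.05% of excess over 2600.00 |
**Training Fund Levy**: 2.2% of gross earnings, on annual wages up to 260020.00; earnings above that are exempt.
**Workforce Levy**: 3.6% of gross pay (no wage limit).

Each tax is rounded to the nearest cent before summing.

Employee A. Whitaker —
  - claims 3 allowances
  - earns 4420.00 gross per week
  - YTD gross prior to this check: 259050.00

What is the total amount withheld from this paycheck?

660.33

Regional Income Tax: taxable = 4420.00 − 3×225.00 = 3745.00
  227.40 + 22.05% × (3745.00 − 2600.00) = 227.40 + 22.05% × 1145.00 = 479.87
Training Fund Levy: cap 260020.00 − YTD 259050.00 = 970.00 subject; 2.2% × 970.00 = 21.34
Workforce Levy: 3.6% × 4420.00 = 159.12
Total: 479.87 + 21.34 + 159.12 = 660.33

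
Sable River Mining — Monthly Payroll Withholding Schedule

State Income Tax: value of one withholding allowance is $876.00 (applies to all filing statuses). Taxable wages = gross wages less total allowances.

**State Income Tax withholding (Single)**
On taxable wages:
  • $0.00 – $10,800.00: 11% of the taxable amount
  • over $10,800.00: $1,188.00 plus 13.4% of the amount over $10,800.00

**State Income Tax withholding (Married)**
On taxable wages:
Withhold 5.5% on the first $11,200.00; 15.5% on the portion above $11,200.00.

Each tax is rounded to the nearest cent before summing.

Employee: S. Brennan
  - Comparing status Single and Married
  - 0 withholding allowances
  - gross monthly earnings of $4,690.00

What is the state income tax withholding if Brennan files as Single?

$515.90

State Income Tax (Single): taxable = $4,690.00
  11% × $4,690.00 = $515.90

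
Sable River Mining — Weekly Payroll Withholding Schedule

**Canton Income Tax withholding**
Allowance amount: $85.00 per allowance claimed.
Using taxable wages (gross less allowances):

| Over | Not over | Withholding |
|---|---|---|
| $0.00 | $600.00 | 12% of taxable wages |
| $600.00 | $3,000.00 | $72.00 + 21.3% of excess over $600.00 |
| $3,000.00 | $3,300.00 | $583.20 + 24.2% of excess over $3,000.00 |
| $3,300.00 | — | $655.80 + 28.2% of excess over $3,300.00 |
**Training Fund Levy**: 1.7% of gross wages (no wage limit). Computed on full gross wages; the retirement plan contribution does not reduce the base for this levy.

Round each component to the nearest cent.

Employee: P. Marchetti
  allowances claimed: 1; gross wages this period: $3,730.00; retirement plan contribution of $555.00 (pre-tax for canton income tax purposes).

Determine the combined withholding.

$668.39

Canton Income Tax: taxable = $3,730.00 − $555.00 − 1×$85.00 = $3,090.00
  $583.20 + 24.2% × ($3,090.00 − $3,000.00) = $583.20 + 24.2% × $90.00 = $604.98
Training Fund Levy: 1.7% × $3,730.00 = $63.41
Total: $604.98 + $63.41 = $668.39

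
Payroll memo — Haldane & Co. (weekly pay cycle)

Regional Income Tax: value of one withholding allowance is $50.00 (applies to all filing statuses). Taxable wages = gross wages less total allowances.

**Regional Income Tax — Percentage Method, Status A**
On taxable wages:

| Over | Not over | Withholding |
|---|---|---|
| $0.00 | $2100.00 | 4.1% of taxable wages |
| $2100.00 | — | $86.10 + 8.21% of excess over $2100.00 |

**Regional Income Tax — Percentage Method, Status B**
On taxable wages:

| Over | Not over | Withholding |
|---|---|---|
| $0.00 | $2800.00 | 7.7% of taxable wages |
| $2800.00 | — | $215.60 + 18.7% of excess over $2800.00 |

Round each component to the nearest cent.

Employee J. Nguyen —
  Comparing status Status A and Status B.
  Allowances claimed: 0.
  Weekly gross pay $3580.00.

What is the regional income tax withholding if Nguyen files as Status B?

Regional Income Tax (Status B): taxable = $3580.00
  $215.60 + 18.7% × ($3580.00 − $2800.00) = $215.60 + 18.7% × $780.00 = $361.46

$361.46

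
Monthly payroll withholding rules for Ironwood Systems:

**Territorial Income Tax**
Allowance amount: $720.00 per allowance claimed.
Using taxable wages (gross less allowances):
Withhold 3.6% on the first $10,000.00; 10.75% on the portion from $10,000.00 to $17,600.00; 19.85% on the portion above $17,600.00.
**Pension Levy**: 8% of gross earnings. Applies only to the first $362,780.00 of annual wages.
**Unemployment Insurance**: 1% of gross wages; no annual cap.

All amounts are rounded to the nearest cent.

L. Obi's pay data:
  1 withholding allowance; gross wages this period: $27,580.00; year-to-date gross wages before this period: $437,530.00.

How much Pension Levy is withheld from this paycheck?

Pension Levy: YTD $437,530.00 ≥ cap $362,780.00 → $0.00

$0.00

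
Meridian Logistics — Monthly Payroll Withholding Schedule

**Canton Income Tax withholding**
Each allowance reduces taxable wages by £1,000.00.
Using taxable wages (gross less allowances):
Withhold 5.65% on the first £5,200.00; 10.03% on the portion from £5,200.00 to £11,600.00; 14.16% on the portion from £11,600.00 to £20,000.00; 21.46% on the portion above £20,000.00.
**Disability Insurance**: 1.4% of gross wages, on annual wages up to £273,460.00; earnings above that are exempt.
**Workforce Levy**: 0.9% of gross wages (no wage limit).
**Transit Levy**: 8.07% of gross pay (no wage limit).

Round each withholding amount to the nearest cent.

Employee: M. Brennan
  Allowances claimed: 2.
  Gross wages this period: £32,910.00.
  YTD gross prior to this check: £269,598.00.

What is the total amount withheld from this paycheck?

Canton Income Tax: taxable = £32,910.00 − 2×£1,000.00 = £30,910.00
  £2,125.16 + 21.46% × (£30,910.00 − £20,000.00) = £2,125.16 + 21.46% × £10,910.00 = £4,466.45
Disability Insurance: cap £273,460.00 − YTD £269,598.00 = £3,862.00 subject; 1.4% × £3,862.00 = £54.07
Workforce Levy: 0.9% × £32,910.00 = £296.19
Transit Levy: 8.07% × £32,910.00 = £2,655.84
Total: £4,466.45 + £54.07 + £296.19 + £2,655.84 = £7,472.55

£7,472.55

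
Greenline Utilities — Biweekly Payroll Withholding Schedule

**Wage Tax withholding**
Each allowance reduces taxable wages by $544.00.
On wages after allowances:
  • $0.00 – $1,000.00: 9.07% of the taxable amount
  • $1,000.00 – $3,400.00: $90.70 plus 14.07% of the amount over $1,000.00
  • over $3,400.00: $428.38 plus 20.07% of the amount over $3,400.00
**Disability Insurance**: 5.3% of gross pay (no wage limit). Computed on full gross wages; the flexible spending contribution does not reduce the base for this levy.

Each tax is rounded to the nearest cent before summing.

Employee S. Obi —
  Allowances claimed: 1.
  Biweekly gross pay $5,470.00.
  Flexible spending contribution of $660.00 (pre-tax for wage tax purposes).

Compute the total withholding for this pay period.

Wage Tax: taxable = $5,470.00 − $660.00 − 1×$544.00 = $4,266.00
  $428.38 + 20.07% × ($4,266.00 − $3,400.00) = $428.38 + 20.07% × $866.00 = $602.19
Disability Insurance: 5.3% × $5,470.00 = $289.91
Total: $602.19 + $289.91 = $892.10

$892.10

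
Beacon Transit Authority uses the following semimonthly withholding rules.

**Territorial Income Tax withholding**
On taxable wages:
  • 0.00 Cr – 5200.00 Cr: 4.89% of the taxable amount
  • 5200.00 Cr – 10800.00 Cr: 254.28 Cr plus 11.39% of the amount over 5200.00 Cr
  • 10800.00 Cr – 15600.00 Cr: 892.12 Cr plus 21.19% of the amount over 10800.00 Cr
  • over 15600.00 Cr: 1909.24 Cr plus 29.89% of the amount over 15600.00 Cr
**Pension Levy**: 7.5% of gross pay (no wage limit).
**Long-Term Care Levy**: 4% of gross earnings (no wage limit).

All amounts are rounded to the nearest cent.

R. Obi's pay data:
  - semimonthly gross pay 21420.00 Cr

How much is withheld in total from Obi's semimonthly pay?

Territorial Income Tax: taxable = 21420.00 Cr
  1909.24 Cr + 29.89% × (21420.00 Cr − 15600.00 Cr) = 1909.24 Cr + 29.89% × 5820.00 Cr = 3648.84 Cr
Pension Levy: 7.5% × 21420.00 Cr = 1606.50 Cr
Long-Term Care Levy: 4% × 21420.00 Cr = 856.80 Cr
Total: 3648.84 Cr + 1606.50 Cr + 856.80 Cr = 6112.14 Cr

6112.14 Cr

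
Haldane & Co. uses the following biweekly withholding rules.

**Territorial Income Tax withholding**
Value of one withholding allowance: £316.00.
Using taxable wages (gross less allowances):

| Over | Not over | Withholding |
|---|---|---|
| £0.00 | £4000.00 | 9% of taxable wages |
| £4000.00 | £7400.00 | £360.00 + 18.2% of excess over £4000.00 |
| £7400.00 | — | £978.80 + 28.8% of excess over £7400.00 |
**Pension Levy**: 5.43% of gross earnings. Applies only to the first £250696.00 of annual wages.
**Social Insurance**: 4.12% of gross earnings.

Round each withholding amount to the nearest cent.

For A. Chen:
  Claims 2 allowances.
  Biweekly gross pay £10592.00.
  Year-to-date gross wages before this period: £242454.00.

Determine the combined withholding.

£2600.01

Territorial Income Tax: taxable = £10592.00 − 2×£316.00 = £9960.00
  £978.80 + 28.8% × (£9960.00 − £7400.00) = £978.80 + 28.8% × £2560.00 = £1716.08
Pension Levy: cap £250696.00 − YTD £242454.00 = £8242.00 subject; 5.43% × £8242.00 = £447.54
Social Insurance: 4.12% × £10592.00 = £436.39
Total: £1716.08 + £447.54 + £436.39 = £2600.01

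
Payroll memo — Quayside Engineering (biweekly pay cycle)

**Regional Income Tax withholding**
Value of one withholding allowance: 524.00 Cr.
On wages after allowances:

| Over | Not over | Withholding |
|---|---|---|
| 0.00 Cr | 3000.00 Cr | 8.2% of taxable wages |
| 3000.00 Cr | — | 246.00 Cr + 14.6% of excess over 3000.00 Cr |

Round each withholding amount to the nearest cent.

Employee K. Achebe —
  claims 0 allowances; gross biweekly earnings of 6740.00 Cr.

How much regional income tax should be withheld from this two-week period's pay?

792.04 Cr

Regional Income Tax: taxable = 6740.00 Cr
  246.00 Cr + 14.6% × (6740.00 Cr − 3000.00 Cr) = 246.00 Cr + 14.6% × 3740.00 Cr = 792.04 Cr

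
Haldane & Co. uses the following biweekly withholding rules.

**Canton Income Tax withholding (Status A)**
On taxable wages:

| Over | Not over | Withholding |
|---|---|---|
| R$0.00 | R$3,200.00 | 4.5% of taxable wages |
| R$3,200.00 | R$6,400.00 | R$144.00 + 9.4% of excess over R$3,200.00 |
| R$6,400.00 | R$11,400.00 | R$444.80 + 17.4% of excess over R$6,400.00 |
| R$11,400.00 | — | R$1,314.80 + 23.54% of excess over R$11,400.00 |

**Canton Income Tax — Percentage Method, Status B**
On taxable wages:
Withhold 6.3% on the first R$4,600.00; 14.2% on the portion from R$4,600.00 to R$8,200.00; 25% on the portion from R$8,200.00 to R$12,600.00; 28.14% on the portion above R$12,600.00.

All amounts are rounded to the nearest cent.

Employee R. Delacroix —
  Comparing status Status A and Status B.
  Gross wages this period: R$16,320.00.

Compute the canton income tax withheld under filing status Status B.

R$2,947.81

Canton Income Tax (Status B): taxable = R$16,320.00
  R$1,901.00 + 28.14% × (R$16,320.00 − R$12,600.00) = R$1,901.00 + 28.14% × R$3,720.00 = R$2,947.81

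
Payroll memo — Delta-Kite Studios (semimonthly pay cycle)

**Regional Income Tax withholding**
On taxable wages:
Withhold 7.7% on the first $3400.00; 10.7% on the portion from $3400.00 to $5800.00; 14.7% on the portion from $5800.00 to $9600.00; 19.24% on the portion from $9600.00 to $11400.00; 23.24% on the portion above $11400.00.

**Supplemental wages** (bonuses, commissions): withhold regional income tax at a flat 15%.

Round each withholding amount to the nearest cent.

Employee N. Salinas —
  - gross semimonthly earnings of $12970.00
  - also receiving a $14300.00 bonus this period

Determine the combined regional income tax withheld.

$3933.39

Regional Income Tax: taxable = $12970.00
  $1423.52 + 23.24% × ($12970.00 − $11400.00) = $1423.52 + 23.24% × $1570.00 = $1788.39
Supplemental (15% flat on bonus): 15% × $14300.00 = $2145.00
Total regional income tax: $1788.39 + $2145.00 = $3933.39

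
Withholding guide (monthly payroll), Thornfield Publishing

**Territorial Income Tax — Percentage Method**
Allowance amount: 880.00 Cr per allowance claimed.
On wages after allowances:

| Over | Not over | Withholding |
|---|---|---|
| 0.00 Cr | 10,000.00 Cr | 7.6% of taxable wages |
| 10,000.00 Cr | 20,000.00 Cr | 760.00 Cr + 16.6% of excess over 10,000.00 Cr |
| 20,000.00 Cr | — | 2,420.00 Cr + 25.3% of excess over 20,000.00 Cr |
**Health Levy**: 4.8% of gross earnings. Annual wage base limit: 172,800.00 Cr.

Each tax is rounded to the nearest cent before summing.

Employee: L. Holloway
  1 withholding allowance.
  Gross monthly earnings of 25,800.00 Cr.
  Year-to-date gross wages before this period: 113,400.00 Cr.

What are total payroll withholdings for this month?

Territorial Income Tax: taxable = 25,800.00 Cr − 1×880.00 Cr = 24,920.00 Cr
  2,420.00 Cr + 25.3% × (24,920.00 Cr − 20,000.00 Cr) = 2,420.00 Cr + 25.3% × 4,920.00 Cr = 3,664.76 Cr
Health Levy: 4.8% × 25,800.00 Cr = 1,238.40 Cr
Total: 3,664.76 Cr + 1,238.40 Cr = 4,903.16 Cr

4,903.16 Cr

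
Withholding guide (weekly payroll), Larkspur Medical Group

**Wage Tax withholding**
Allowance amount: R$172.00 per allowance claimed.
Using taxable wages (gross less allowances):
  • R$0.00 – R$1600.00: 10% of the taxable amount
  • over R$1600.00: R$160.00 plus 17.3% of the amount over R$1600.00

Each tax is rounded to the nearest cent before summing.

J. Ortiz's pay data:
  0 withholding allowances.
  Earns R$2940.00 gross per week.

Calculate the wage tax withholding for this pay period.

Wage Tax: taxable = R$2940.00
  R$160.00 + 17.3% × (R$2940.00 − R$1600.00) = R$160.00 + 17.3% × R$1340.00 = R$391.82

R$391.82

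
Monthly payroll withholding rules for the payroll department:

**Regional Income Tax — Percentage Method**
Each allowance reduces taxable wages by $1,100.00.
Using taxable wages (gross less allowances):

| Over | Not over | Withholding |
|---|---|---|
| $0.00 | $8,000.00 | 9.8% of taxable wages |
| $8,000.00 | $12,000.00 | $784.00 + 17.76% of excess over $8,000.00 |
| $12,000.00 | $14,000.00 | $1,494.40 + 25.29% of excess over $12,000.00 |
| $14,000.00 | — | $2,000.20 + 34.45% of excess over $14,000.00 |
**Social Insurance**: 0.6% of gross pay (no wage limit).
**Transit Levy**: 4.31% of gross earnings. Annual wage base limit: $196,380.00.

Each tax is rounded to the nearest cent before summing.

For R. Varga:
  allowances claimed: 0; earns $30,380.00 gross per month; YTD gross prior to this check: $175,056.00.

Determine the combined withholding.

$8,744.45

Regional Income Tax: taxable = $30,380.00
  $2,000.20 + 34.45% × ($30,380.00 − $14,000.00) = $2,000.20 + 34.45% × $16,380.00 = $7,643.11
Social Insurance: 0.6% × $30,380.00 = $182.28
Transit Levy: cap $196,380.00 − YTD $175,056.00 = $21,324.00 subject; 4.31% × $21,324.00 = $919.06
Total: $7,643.11 + $182.28 + $919.06 = $8,744.45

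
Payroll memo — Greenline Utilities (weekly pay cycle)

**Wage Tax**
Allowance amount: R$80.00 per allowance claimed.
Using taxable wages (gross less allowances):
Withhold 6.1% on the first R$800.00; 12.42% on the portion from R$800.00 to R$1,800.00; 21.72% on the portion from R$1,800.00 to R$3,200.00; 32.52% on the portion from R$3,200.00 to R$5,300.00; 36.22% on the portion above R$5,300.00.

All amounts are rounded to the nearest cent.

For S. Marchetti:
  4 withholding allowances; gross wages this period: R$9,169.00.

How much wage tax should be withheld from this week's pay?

R$2,445.45

Wage Tax: taxable = R$9,169.00 − 4×R$80.00 = R$8,849.00
  R$1,160.00 + 36.22% × (R$8,849.00 − R$5,300.00) = R$1,160.00 + 36.22% × R$3,549.00 = R$2,445.45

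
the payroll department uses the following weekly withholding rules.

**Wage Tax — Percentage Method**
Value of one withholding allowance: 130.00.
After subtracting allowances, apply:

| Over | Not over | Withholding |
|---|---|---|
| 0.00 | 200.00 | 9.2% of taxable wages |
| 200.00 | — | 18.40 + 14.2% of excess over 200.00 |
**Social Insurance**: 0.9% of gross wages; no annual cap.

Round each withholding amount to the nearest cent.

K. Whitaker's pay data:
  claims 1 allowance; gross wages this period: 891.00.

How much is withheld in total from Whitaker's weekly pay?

106.08

Wage Tax: taxable = 891.00 − 1×130.00 = 761.00
  18.40 + 14.2% × (761.00 − 200.00) = 18.40 + 14.2% × 561.00 = 98.06
Social Insurance: 0.9% × 891.00 = 8.02
Total: 98.06 + 8.02 = 106.08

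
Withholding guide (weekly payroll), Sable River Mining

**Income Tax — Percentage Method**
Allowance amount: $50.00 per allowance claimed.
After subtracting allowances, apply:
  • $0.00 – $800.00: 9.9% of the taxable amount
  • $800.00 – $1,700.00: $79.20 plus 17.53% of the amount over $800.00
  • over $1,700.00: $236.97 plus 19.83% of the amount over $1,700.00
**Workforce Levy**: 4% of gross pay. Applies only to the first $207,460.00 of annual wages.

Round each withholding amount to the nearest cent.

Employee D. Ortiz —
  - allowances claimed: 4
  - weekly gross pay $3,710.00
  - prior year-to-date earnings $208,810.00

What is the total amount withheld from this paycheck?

$595.89

Income Tax: taxable = $3,710.00 − 4×$50.00 = $3,510.00
  $236.97 + 19.83% × ($3,510.00 − $1,700.00) = $236.97 + 19.83% × $1,810.00 = $595.89
Workforce Levy: YTD $208,810.00 ≥ cap $207,460.00 → $0.00
Total: $595.89 + $0.00 = $595.89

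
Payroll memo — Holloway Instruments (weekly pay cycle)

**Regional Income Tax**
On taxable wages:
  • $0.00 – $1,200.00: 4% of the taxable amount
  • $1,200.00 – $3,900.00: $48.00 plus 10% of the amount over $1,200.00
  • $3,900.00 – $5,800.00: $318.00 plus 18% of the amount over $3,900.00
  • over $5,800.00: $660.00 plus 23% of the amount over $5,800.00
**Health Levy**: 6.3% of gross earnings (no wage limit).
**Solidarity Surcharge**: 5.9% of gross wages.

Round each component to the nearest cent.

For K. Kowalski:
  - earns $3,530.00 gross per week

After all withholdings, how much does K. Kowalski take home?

Regional Income Tax: taxable = $3,530.00
  $48.00 + 10% × ($3,530.00 − $1,200.00) = $48.00 + 10% × $2,330.00 = $281.00
Health Levy: 6.3% × $3,530.00 = $222.39
Solidarity Surcharge: 5.9% × $3,530.00 = $208.27
Total withheld: $281.00 + $222.39 + $208.27 = $711.66
Net pay: $3,530.00 − $711.66 = $2,818.34

$2,818.34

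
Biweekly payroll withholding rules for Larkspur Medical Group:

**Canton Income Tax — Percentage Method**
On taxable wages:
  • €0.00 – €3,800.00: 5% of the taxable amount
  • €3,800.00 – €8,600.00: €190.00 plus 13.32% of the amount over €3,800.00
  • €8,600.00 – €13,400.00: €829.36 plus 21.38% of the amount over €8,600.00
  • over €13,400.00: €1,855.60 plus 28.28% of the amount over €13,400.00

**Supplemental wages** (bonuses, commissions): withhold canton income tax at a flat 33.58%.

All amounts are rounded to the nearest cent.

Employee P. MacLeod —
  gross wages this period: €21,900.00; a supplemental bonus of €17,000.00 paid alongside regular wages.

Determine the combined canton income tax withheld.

Canton Income Tax: taxable = €21,900.00
  €1,855.60 + 28.28% × (€21,900.00 − €13,400.00) = €1,855.60 + 28.28% × €8,500.00 = €4,259.40
Supplemental (33.58% flat on bonus): 33.58% × €17,000.00 = €5,708.60
Total canton income tax: €4,259.40 + €5,708.60 = €9,968.00

€9,968.00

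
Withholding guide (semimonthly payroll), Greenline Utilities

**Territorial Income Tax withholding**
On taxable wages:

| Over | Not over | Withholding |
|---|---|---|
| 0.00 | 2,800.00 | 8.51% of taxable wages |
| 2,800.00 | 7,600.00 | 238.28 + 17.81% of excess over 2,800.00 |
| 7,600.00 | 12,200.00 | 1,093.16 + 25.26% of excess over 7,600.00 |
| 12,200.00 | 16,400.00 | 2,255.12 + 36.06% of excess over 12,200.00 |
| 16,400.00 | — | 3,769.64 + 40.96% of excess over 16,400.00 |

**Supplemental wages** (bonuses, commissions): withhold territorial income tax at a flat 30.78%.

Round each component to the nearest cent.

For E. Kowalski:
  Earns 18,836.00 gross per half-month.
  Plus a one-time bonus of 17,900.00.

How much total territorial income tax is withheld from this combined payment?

Territorial Income Tax: taxable = 18,836.00
  3,769.64 + 40.96% × (18,836.00 − 16,400.00) = 3,769.64 + 40.96% × 2,436.00 = 4,767.43
Supplemental (30.78% flat on bonus): 30.78% × 17,900.00 = 5,509.62
Total territorial income tax: 4,767.43 + 5,509.62 = 10,277.05

10,277.05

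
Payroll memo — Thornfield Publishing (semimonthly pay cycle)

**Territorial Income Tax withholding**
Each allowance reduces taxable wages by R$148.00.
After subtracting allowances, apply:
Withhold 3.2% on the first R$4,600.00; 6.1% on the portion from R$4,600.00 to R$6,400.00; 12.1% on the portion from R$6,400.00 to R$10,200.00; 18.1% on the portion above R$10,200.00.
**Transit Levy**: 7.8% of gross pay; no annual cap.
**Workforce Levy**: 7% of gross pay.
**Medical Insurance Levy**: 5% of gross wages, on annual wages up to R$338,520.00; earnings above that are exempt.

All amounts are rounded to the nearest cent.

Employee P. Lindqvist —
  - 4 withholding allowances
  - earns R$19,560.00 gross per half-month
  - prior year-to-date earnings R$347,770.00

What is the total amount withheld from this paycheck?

Territorial Income Tax: taxable = R$19,560.00 − 4×R$148.00 = R$18,968.00
  R$716.80 + 18.1% × (R$18,968.00 − R$10,200.00) = R$716.80 + 18.1% × R$8,768.00 = R$2,303.81
Transit Levy: 7.8% × R$19,560.00 = R$1,525.68
Workforce Levy: 7% × R$19,560.00 = R$1,369.20
Medical Insurance Levy: YTD R$347,770.00 ≥ cap R$338,520.00 → R$0.00
Total: R$2,303.81 + R$1,525.68 + R$1,369.20 + R$0.00 = R$5,198.69

R$5,198.69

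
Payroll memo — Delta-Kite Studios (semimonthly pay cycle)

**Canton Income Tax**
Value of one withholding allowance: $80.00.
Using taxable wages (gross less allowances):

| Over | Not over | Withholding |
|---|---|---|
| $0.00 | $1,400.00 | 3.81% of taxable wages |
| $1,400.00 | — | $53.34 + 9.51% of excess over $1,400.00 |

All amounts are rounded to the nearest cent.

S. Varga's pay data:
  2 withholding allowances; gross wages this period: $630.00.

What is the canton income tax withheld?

$17.91

Canton Income Tax: taxable = $630.00 − 2×$80.00 = $470.00
  3.81% × $470.00 = $17.91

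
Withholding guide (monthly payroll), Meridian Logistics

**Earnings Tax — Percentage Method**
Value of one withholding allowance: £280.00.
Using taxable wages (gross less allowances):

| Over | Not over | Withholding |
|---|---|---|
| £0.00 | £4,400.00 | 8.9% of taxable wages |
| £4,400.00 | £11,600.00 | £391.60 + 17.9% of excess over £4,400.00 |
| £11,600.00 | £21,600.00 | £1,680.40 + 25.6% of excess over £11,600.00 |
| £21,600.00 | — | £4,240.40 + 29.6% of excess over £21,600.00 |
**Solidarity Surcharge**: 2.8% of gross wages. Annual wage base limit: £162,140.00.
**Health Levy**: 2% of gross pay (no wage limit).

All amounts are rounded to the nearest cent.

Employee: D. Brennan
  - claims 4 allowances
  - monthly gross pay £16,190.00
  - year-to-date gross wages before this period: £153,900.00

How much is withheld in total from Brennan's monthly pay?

Earnings Tax: taxable = £16,190.00 − 4×£280.00 = £15,070.00
  £1,680.40 + 25.6% × (£15,070.00 − £11,600.00) = £1,680.40 + 25.6% × £3,470.00 = £2,568.72
Solidarity Surcharge: cap £162,140.00 − YTD £153,900.00 = £8,240.00 subject; 2.8% × £8,240.00 = £230.72
Health Levy: 2% × £16,190.00 = £323.80
Total: £2,568.72 + £230.72 + £323.80 = £3,123.24

£3,123.24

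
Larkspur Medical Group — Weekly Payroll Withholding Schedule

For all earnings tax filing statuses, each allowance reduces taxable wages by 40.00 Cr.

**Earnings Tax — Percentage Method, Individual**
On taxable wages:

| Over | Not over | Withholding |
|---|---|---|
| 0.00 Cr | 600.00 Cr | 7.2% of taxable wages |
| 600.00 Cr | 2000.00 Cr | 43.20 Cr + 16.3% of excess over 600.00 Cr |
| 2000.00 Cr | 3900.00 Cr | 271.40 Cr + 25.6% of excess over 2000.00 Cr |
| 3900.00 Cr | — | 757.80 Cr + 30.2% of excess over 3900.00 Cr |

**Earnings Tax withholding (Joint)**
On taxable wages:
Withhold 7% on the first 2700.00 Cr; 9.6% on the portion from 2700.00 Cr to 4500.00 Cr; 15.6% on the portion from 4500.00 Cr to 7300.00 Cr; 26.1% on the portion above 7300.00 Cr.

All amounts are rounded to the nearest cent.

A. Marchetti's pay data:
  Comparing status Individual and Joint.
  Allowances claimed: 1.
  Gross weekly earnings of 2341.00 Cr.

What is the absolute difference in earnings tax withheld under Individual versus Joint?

Earnings Tax (Individual): taxable = 2341.00 Cr − 1×40.00 Cr = 2301.00 Cr
  271.40 Cr + 25.6% × (2301.00 Cr − 2000.00 Cr) = 271.40 Cr + 25.6% × 301.00 Cr = 348.46 Cr
Earnings Tax (Joint): taxable = 2341.00 Cr − 1×40.00 Cr = 2301.00 Cr
  7% × 2301.00 Cr = 161.07 Cr
Difference: |348.46 Cr − 161.07 Cr| = 187.39 Cr (higher under Individual)

187.39 Cr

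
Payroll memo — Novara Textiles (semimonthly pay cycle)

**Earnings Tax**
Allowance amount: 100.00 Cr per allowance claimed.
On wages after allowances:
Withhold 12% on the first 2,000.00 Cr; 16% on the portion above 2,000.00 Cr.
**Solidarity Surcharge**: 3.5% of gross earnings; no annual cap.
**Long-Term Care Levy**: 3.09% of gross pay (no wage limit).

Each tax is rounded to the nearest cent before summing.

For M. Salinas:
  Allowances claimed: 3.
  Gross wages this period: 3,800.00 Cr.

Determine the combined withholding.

Earnings Tax: taxable = 3,800.00 Cr − 3×100.00 Cr = 3,500.00 Cr
  240.00 Cr + 16% × (3,500.00 Cr − 2,000.00 Cr) = 240.00 Cr + 16% × 1,500.00 Cr = 480.00 Cr
Solidarity Surcharge: 3.5% × 3,800.00 Cr = 133.00 Cr
Long-Term Care Levy: 3.09% × 3,800.00 Cr = 117.42 Cr
Total: 480.00 Cr + 133.00 Cr + 117.42 Cr = 730.42 Cr

730.42 Cr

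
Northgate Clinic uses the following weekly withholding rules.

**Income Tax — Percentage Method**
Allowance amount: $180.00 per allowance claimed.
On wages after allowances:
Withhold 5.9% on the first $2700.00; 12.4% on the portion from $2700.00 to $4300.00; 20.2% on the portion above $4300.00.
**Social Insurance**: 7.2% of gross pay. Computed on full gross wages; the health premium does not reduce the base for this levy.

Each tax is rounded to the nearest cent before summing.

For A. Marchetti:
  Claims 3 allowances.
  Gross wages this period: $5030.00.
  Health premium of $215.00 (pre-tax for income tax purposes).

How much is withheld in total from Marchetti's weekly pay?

Income Tax: taxable = $5030.00 − $215.00 − 3×$180.00 = $4275.00
  $159.30 + 12.4% × ($4275.00 − $2700.00) = $159.30 + 12.4% × $1575.00 = $354.60
Social Insurance: 7.2% × $5030.00 = $362.16
Total: $354.60 + $362.16 = $716.76

$716.76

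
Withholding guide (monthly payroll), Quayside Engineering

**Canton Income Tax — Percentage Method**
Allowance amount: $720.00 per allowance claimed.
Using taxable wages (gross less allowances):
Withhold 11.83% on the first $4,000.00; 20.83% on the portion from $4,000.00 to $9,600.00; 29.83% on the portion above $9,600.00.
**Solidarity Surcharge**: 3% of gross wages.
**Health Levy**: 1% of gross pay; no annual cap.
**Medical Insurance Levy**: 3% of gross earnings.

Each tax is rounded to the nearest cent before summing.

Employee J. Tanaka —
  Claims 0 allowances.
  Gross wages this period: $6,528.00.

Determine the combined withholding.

$1,456.74

Canton Income Tax: taxable = $6,528.00
  $473.20 + 20.83% × ($6,528.00 − $4,000.00) = $473.20 + 20.83% × $2,528.00 = $999.78
Solidarity Surcharge: 3% × $6,528.00 = $195.84
Health Levy: 1% × $6,528.00 = $65.28
Medical Insurance Levy: 3% × $6,528.00 = $195.84
Total: $999.78 + $195.84 + $65.28 + $195.84 = $1,456.74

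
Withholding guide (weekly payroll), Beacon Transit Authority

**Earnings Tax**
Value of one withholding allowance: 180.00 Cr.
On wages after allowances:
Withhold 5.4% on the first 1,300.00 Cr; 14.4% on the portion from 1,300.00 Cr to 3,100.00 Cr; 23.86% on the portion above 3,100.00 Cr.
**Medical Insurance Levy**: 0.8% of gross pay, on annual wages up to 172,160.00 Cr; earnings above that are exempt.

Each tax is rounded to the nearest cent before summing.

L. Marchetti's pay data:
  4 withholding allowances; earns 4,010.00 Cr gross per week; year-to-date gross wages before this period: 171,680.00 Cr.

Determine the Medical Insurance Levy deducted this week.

3.84 Cr

Medical Insurance Levy: cap 172,160.00 Cr − YTD 171,680.00 Cr = 480.00 Cr subject; 0.8% × 480.00 Cr = 3.84 Cr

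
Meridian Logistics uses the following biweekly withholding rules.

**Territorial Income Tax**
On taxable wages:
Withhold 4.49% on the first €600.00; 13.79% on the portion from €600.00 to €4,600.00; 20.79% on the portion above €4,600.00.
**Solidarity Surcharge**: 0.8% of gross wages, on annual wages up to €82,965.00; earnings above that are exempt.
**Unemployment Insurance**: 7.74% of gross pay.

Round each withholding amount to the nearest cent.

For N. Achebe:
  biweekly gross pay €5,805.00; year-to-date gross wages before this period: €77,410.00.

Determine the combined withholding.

Territorial Income Tax: taxable = €5,805.00
  €578.54 + 20.79% × (€5,805.00 − €4,600.00) = €578.54 + 20.79% × €1,205.00 = €829.06
Solidarity Surcharge: cap €82,965.00 − YTD €77,410.00 = €5,555.00 subject; 0.8% × €5,555.00 = €44.44
Unemployment Insurance: 7.74% × €5,805.00 = €449.31
Total: €829.06 + €44.44 + €449.31 = €1,322.81

€1,322.81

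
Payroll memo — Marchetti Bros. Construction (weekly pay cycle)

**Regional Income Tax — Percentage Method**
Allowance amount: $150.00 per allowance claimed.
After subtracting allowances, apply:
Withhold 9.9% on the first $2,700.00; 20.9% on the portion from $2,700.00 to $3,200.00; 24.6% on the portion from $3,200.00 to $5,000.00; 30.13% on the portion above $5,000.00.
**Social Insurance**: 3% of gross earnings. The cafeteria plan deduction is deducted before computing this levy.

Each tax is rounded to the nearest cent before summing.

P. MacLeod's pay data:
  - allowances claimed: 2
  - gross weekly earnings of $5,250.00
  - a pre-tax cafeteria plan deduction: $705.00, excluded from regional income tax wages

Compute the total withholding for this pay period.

Regional Income Tax: taxable = $5,250.00 − $705.00 − 2×$150.00 = $4,245.00
  $371.80 + 24.6% × ($4,245.00 − $3,200.00) = $371.80 + 24.6% × $1,045.00 = $628.87
Social Insurance: 3% × $4,545.00 = $136.35
Total: $628.87 + $136.35 = $765.22

$765.22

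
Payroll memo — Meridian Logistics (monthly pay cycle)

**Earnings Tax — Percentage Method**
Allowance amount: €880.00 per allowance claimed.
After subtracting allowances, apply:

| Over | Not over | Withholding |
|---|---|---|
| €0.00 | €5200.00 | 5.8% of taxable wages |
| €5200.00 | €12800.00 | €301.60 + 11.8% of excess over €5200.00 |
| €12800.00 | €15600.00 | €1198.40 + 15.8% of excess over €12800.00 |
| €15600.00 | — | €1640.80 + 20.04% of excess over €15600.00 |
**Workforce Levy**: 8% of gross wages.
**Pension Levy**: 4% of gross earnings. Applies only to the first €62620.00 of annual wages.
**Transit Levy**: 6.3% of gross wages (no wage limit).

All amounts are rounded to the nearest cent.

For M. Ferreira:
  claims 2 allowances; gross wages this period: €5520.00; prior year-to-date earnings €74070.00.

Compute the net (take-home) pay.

Earnings Tax: taxable = €5520.00 − 2×€880.00 = €3760.00
  5.8% × €3760.00 = €218.08
Workforce Levy: 8% × €5520.00 = €441.60
Pension Levy: YTD €74070.00 ≥ cap €62620.00 → €0.00
Transit Levy: 6.3% × €5520.00 = €347.76
Total withheld: €218.08 + €441.60 + €0.00 + €347.76 = €1007.44
Net pay: €5520.00 − €1007.44 = €4512.56

€4512.56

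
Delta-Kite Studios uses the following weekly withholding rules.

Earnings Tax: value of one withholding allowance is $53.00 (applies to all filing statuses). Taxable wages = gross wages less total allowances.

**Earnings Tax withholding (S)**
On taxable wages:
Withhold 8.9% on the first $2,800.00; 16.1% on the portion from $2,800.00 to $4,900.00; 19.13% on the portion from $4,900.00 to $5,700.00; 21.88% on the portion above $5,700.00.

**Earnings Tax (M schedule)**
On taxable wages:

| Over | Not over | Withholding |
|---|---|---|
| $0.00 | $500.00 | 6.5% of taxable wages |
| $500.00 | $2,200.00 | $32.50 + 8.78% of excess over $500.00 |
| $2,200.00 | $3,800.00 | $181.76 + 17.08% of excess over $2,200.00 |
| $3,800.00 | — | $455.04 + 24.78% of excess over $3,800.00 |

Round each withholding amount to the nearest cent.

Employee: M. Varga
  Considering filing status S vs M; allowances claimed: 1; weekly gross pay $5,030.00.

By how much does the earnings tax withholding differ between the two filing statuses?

Earnings Tax (S): taxable = $5,030.00 − 1×$53.00 = $4,977.00
  $587.30 + 19.13% × ($4,977.00 − $4,900.00) = $587.30 + 19.13% × $77.00 = $602.03
Earnings Tax (M): taxable = $5,030.00 − 1×$53.00 = $4,977.00
  $455.04 + 24.78% × ($4,977.00 − $3,800.00) = $455.04 + 24.78% × $1,177.00 = $746.70
Difference: |$602.03 − $746.70| = $144.67 (higher under M)

$144.67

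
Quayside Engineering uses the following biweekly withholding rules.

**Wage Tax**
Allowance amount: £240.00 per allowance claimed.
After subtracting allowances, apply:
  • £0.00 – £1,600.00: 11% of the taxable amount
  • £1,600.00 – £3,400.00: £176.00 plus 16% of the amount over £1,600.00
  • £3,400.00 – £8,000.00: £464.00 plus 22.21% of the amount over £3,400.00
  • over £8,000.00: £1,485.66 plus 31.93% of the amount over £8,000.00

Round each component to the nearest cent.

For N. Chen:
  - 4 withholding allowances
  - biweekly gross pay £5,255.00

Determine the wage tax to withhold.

£662.78

Wage Tax: taxable = £5,255.00 − 4×£240.00 = £4,295.00
  £464.00 + 22.21% × (£4,295.00 − £3,400.00) = £464.00 + 22.21% × £895.00 = £662.78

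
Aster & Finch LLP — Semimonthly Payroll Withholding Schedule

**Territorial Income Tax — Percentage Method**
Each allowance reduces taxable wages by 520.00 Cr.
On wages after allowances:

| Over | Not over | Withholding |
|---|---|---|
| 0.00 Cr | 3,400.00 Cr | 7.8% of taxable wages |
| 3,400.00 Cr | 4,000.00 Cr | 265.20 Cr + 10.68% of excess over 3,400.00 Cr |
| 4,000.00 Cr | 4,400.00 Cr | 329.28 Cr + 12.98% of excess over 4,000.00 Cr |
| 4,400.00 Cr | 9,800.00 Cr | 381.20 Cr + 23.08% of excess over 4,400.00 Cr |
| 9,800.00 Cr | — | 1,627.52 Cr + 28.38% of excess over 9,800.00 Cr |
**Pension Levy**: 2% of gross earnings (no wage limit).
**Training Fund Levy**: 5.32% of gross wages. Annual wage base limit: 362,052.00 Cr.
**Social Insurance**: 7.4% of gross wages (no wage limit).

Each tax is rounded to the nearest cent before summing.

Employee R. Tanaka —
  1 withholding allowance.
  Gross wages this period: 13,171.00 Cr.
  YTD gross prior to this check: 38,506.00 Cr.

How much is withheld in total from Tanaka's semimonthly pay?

Territorial Income Tax: taxable = 13,171.00 Cr − 1×520.00 Cr = 12,651.00 Cr
  1,627.52 Cr + 28.38% × (12,651.00 Cr − 9,800.00 Cr) = 1,627.52 Cr + 28.38% × 2,851.00 Cr = 2,436.63 Cr
Pension Levy: 2% × 13,171.00 Cr = 263.42 Cr
Training Fund Levy: 5.32% × 13,171.00 Cr = 700.70 Cr
Social Insurance: 7.4% × 13,171.00 Cr = 974.65 Cr
Total: 2,436.63 Cr + 263.42 Cr + 700.70 Cr + 974.65 Cr = 4,375.40 Cr

4,375.40 Cr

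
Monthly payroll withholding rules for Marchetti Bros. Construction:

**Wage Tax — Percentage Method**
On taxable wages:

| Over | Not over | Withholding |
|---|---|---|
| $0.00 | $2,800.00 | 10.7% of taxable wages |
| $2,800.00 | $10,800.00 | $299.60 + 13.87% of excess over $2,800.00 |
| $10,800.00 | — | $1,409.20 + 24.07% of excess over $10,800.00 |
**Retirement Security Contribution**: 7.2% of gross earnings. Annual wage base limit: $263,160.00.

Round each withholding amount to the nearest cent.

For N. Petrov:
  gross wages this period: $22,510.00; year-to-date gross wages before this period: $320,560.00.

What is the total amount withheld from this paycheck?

$4,227.80

Wage Tax: taxable = $22,510.00
  $1,409.20 + 24.07% × ($22,510.00 − $10,800.00) = $1,409.20 + 24.07% × $11,710.00 = $4,227.80
Retirement Security Contribution: YTD $320,560.00 ≥ cap $263,160.00 → $0.00
Total: $4,227.80 + $0.00 = $4,227.80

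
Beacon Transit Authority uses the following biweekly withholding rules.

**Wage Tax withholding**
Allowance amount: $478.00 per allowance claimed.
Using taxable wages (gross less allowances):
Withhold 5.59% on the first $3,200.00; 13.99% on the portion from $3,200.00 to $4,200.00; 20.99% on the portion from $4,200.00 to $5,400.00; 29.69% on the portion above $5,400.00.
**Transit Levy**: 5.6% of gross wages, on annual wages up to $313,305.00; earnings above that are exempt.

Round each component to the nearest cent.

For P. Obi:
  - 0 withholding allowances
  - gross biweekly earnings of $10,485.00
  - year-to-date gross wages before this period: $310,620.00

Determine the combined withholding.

$2,230.76

Wage Tax: taxable = $10,485.00
  $570.66 + 29.69% × ($10,485.00 − $5,400.00) = $570.66 + 29.69% × $5,085.00 = $2,080.40
Transit Levy: cap $313,305.00 − YTD $310,620.00 = $2,685.00 subject; 5.6% × $2,685.00 = $150.36
Total: $2,080.40 + $150.36 = $2,230.76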